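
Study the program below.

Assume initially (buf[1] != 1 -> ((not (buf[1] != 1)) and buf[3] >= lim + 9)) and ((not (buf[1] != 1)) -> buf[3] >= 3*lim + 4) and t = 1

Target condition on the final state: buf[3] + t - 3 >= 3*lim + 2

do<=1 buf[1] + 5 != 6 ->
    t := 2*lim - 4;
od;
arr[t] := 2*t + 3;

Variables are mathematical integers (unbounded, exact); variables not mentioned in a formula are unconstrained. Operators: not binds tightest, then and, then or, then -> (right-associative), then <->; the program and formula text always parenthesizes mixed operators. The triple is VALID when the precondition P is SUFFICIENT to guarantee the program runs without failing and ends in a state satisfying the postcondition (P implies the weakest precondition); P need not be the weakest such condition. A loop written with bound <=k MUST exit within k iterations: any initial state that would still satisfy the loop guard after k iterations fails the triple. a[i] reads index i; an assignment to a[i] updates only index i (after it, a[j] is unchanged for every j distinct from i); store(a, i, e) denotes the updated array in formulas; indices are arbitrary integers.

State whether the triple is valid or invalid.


Working backward. After the program, the postcondition buf[3] + t - 3 >= 3*lim + 2 must hold; in canonical form it is buf[3] + t >= 3*lim + 5.
Before arr[t] := 2*t + 3: buf[3] + t >= 3*lim + 5
Before the loop (bound <=1), unroll the exhaustion recursion (WP_0 = exit-now case; WP_j = one more guarded iteration, up to j = 1):
  WP_0: (not (buf[1] != 1)) and buf[3] + t >= 3*lim + 5
  WP_1: (buf[1] != 1 -> ((not (buf[1] != 1)) and buf[3] >= lim + 9)) and ((not (buf[1] != 1)) -> buf[3] + t >= 3*lim + 5)
So before the loop: (buf[1] != 1 -> ((not (buf[1] != 1)) and buf[3] >= lim + 9)) and ((not (buf[1] != 1)) -> buf[3] + t >= 3*lim + 5)
The weakest precondition is (buf[1] != 1 -> ((not (buf[1] != 1)) and buf[3] >= lim + 9)) and ((not (buf[1] != 1)) -> buf[3] + t >= 3*lim + 5).
Check whether (buf[1] != 1 -> ((not (buf[1] != 1)) and buf[3] >= lim + 9)) and ((not (buf[1] != 1)) -> buf[3] >= 3*lim + 4) and t = 1 implies it.
Every state satisfying the precondition satisfies the weakest precondition: the implication holds.
Answer: valid


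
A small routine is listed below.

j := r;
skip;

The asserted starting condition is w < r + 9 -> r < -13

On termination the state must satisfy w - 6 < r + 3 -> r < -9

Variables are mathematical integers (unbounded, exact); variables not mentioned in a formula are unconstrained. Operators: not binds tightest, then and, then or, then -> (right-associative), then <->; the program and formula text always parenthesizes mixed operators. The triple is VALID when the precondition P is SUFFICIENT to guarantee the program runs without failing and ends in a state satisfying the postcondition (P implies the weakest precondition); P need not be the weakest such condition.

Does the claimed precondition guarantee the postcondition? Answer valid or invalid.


Working backward. After the program, the postcondition w - 6 < r + 3 -> r < -9 must hold; in canonical form it is w < r + 9 -> r < -9.
Before skip: w < r + 9 -> r < -9
Before j := r: w < r + 9 -> r < -9
The weakest precondition is w < r + 9 -> r < -9.
Check whether w < r + 9 -> r < -13 implies it.
Every state satisfying the precondition satisfies the weakest precondition: the implication holds.
Answer: valid


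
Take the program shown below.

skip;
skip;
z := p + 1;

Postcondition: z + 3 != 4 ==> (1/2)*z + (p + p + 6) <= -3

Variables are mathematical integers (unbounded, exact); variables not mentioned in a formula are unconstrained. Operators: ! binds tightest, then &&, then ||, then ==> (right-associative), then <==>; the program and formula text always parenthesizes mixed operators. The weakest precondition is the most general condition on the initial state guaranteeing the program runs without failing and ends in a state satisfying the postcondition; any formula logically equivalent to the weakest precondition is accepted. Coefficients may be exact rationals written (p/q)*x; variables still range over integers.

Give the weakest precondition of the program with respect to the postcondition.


Working backward. After the program, the postcondition z + 3 != 4 ==> (1/2)*z + (p + p + 6) <= -3 must hold; in canonical form it is z != 1 ==> 2*p + (1/2)*z <= -9.
Before z := p + 1: p != 0 ==> (5/2)*p <= -19/2
Before skip: p != 0 ==> (5/2)*p <= -19/2
Before skip: p != 0 ==> (5/2)*p <= -19/2
Answer: WP = p != 0 ==> (5/2)*p <= -19/2


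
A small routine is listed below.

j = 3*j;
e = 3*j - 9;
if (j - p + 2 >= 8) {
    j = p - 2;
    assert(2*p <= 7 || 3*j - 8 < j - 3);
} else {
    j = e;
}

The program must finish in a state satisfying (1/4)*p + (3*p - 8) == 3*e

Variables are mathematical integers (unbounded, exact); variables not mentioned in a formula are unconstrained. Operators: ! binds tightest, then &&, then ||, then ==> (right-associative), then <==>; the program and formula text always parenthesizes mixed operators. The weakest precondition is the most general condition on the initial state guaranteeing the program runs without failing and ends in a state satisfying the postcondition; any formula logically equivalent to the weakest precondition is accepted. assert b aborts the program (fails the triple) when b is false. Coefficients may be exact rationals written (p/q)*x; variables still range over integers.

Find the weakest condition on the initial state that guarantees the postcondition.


Working backward. After the program, the postcondition (1/4)*p + (3*p - 8) == 3*e must hold; in canonical form it is (13/4)*p == 3*e + 8.
Then branch requires (2*p <= 7 || 2*p < 9) && (13/4)*p == 3*e + 8; else branch requires (13/4)*p == 3*e + 8.
Before the if: (j >= p + 6 ==> ((2*p <= 7 || 2*p < 9) && (13/4)*p == 3*e + 8)) && ((!(j >= p + 6)) ==> (13/4)*p == 3*e + 8)
Before e := 3*j - 9: (j >= p + 6 ==> ((2*p <= 7 || 2*p < 9) && (13/4)*p == 9*j - 19)) && ((!(j >= p + 6)) ==> (13/4)*p == 9*j - 19)
Before j := 3*j: (3*j >= p + 6 ==> ((2*p <= 7 || 2*p < 9) && (13/4)*p == 27*j - 19)) && ((!(3*j >= p + 6)) ==> (13/4)*p == 27*j - 19)
Answer: WP = (3*j >= p + 6 ==> ((2*p <= 7 || 2*p < 9) && (13/4)*p == 27*j - 19)) && ((!(3*j >= p + 6)) ==> (13/4)*p == 27*j - 19)


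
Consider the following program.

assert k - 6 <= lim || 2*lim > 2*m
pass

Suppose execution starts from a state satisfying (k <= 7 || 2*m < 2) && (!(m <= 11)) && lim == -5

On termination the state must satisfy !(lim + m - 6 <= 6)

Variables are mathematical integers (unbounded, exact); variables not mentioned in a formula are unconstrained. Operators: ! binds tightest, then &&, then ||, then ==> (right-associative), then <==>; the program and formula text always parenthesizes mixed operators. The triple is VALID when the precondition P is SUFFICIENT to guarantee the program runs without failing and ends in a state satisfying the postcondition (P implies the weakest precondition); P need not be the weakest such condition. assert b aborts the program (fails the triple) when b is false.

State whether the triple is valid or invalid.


Working backward. After the program, the postcondition !(lim + m - 6 <= 6) must hold; in canonical form it is !(lim + m <= 12).
Before skip: !(lim + m <= 12)
Before assert k - 6 <= lim || 2*lim > 2*m: (k <= lim + 6 || 2*lim > 2*m) && (!(lim + m <= 12))
The weakest precondition is (k <= lim + 6 || 2*lim > 2*m) && (!(lim + m <= 12)).
Check whether (k <= 7 || 2*m < 2) && (!(m <= 11)) && lim == -5 implies it.
Countermodel: at the initial state k = 2, lim = -5, m = 18, the precondition holds but the weakest precondition fails.
Answer: invalid


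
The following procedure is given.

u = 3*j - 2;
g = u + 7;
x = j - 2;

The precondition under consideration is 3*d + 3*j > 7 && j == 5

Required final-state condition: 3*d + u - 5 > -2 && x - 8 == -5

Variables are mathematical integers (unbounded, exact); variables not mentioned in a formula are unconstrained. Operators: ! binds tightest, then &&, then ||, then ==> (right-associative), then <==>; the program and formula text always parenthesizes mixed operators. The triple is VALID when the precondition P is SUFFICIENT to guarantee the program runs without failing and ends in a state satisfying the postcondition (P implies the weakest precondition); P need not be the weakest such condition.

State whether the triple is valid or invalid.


Working backward. After the program, the postcondition 3*d + u - 5 > -2 && x - 8 == -5 must hold; in canonical form it is 3*d + u > 3 && x == 3.
Before x := j - 2: 3*d + u > 3 && j == 5
Before g := u + 7: 3*d + u > 3 && j == 5
Before u := 3*j - 2: 3*d + 3*j > 5 && j == 5
The weakest precondition is 3*d + 3*j > 5 && j == 5.
Check whether 3*d + 3*j > 7 && j == 5 implies it.
Every state satisfying the precondition satisfies the weakest precondition: the implication holds.
Answer: valid


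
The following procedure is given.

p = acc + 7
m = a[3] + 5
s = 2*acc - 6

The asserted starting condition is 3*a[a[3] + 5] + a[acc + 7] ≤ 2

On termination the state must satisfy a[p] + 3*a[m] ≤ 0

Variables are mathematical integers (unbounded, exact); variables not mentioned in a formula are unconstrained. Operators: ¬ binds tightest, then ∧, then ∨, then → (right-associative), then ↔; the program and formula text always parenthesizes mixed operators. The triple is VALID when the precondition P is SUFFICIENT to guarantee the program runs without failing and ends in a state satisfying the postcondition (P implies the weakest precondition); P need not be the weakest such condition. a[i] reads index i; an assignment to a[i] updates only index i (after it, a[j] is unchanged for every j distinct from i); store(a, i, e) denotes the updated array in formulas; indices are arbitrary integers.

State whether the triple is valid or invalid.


Working backward. After the program, the postcondition a[p] + 3*a[m] ≤ 0 must hold; in canonical form it is 3*a[m] + a[p] ≤ 0.
Before s := 2*acc - 6: 3*a[m] + a[p] ≤ 0
Before m := a[3] + 5: 3*a[a[3] + 5] + a[p] ≤ 0
Before p := acc + 7: 3*a[a[3] + 5] + a[acc + 7] ≤ 0
The weakest precondition is 3*a[a[3] + 5] + a[acc + 7] ≤ 0.
Check whether 3*a[a[3] + 5] + a[acc + 7] ≤ 2 implies it.
Countermodel: at the initial state a = {[2] = -45644, [3] = 0, [5] = 15215, elsewhere -45644}, acc = -5, the precondition holds but the weakest precondition fails.
Answer: invalid


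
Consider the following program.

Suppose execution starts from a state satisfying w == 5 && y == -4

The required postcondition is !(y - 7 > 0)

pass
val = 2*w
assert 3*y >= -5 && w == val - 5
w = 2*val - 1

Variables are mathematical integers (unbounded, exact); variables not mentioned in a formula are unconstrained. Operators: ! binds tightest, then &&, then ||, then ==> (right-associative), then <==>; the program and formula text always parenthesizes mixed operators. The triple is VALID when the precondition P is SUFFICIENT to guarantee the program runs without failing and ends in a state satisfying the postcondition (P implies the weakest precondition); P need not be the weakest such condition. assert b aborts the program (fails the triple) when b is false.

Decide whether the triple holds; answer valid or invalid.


Working backward. After the program, the postcondition !(y - 7 > 0) must hold; in canonical form it is !(y > 7).
Before w := 2*val - 1: !(y > 7)
Before assert 3*y >= -5 && w == val - 5: 3*y >= -5 && w == val - 5 && (!(y > 7))
Before val := 2*w: 3*y >= -5 && w == 5 && (!(y > 7))
Before skip: 3*y >= -5 && w == 5 && (!(y > 7))
The weakest precondition is 3*y >= -5 && w == 5 && (!(y > 7)).
Check whether w == 5 && y == -4 implies it.
Countermodel: at the initial state w = 5, y = -4, the precondition holds but the weakest precondition fails.
Answer: invalid


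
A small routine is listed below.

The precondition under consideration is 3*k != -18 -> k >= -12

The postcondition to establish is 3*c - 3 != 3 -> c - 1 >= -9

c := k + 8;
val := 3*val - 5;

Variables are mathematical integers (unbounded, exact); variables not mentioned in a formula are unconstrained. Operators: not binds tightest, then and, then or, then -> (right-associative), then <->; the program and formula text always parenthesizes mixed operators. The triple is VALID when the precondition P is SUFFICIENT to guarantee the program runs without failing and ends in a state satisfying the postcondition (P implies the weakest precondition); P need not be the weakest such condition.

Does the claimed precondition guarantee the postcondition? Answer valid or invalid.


Working backward. After the program, the postcondition 3*c - 3 != 3 -> c - 1 >= -9 must hold; in canonical form it is 3*c != 6 -> c >= -8.
Before val := 3*val - 5: 3*c != 6 -> c >= -8
Before c := k + 8: 3*k != -18 -> k >= -16
The weakest precondition is 3*k != -18 -> k >= -16.
Check whether 3*k != -18 -> k >= -12 implies it.
Every state satisfying the precondition satisfies the weakest precondition: the implication holds.
Answer: valid


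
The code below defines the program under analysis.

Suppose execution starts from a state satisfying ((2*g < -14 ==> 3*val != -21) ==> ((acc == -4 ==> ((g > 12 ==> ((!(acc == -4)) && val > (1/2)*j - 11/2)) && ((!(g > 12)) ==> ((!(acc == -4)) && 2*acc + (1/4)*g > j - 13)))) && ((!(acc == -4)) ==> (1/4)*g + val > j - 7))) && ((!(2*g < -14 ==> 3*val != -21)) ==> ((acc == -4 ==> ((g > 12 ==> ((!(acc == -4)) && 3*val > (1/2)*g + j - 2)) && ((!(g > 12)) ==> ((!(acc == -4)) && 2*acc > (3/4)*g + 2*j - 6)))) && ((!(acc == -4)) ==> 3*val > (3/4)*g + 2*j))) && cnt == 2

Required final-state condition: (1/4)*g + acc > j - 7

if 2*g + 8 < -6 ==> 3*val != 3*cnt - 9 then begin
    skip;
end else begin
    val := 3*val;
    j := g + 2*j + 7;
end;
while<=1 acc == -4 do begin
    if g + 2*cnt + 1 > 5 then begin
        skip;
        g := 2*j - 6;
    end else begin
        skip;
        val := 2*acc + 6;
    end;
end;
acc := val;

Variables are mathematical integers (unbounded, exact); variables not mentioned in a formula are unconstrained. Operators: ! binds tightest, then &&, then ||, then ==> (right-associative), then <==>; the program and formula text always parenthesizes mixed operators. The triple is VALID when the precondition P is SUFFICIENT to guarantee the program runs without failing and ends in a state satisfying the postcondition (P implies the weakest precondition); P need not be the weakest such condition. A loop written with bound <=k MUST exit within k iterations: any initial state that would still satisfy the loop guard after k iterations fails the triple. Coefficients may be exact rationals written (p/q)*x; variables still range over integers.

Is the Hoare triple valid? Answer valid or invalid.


Working backward. After the program, the postcondition (1/4)*g + acc > j - 7 must hold; in canonical form it is acc + (1/4)*g > j - 7.
Before acc := val: (1/4)*g + val > j - 7
Before the loop (bound <=1), unroll the exhaustion recursion (WP_0 = exit-now case; WP_j = one more guarded iteration, up to j = 1):
  WP_0: (!(acc == -4)) && (1/4)*g + val > j - 7
  WP_1: (acc == -4 ==> ((2*cnt + g > 4 ==> ((!(acc == -4)) && val > (1/2)*j - 11/2)) && ((!(2*cnt + g > 4)) ==> ((!(acc == -4)) && 2*acc + (1/4)*g > j - 13)))) && ((!(acc == -4)) ==> (1/4)*g + val > j - 7)
So before the loop: (acc == -4 ==> ((2*cnt + g > 4 ==> ((!(acc == -4)) && val > (1/2)*j - 11/2)) && ((!(2*cnt + g > 4)) ==> ((!(acc == -4)) && 2*acc + (1/4)*g > j - 13)))) && ((!(acc == -4)) ==> (1/4)*g + val > j - 7)
Then branch requires (acc == -4 ==> ((2*cnt + g > 4 ==> ((!(acc == -4)) && val > (1/2)*j - 11/2)) && ((!(2*cnt + g > 4)) ==> ((!(acc == -4)) && 2*acc + (1/4)*g > j - 13)))) && ((!(acc == -4)) ==> (1/4)*g + val > j - 7); else branch requires (acc == -4 ==> ((2*cnt + g > 4 ==> ((!(acc == -4)) && 3*val > (1/2)*g + j - 2)) && ((!(2*cnt + g > 4)) ==> ((!(acc == -4)) && 2*acc > (3/4)*g + 2*j - 6)))) && ((!(acc == -4)) ==> 3*val > (3/4)*g + 2*j).
Before the if: ((2*g < -14 ==> 3*val != 3*cnt - 9) ==> ((acc == -4 ==> ((2*cnt + g > 4 ==> ((!(acc == -4)) && val > (1/2)*j - 11/2)) && ((!(2*cnt + g > 4)) ==> ((!(acc == -4)) && 2*acc + (1/4)*g > j - 13)))) && ((!(acc == -4)) ==> (1/4)*g + val > j - 7))) && ((!(2*g < -14 ==> 3*val != 3*cnt - 9)) ==> ((acc == -4 ==> ((2*cnt + g > 4 ==> ((!(acc == -4)) && 3*val > (1/2)*g + j - 2)) && ((!(2*cnt + g > 4)) ==> ((!(acc == -4)) && 2*acc > (3/4)*g + 2*j - 6)))) && ((!(acc == -4)) ==> 3*val > (3/4)*g + 2*j)))
The weakest precondition is ((2*g < -14 ==> 3*val != 3*cnt - 9) ==> ((acc == -4 ==> ((2*cnt + g > 4 ==> ((!(acc == -4)) && val > (1/2)*j - 11/2)) && ((!(2*cnt + g > 4)) ==> ((!(acc == -4)) && 2*acc + (1/4)*g > j - 13)))) && ((!(acc == -4)) ==> (1/4)*g + val > j - 7))) && ((!(2*g < -14 ==> 3*val != 3*cnt - 9)) ==> ((acc == -4 ==> ((2*cnt + g > 4 ==> ((!(acc == -4)) && 3*val > (1/2)*g + j - 2)) && ((!(2*cnt + g > 4)) ==> ((!(acc == -4)) && 2*acc > (3/4)*g + 2*j - 6)))) && ((!(acc == -4)) ==> 3*val > (3/4)*g + 2*j))).
Check whether ((2*g < -14 ==> 3*val != -21) ==> ((acc == -4 ==> ((g > 12 ==> ((!(acc == -4)) && val > (1/2)*j - 11/2)) && ((!(g > 12)) ==> ((!(acc == -4)) && 2*acc + (1/4)*g > j - 13)))) && ((!(acc == -4)) ==> (1/4)*g + val > j - 7))) && ((!(2*g < -14 ==> 3*val != -21)) ==> ((acc == -4 ==> ((g > 12 ==> ((!(acc == -4)) && 3*val > (1/2)*g + j - 2)) && ((!(g > 12)) ==> ((!(acc == -4)) && 2*acc > (3/4)*g + 2*j - 6)))) && ((!(acc == -4)) ==> 3*val > (3/4)*g + 2*j))) && cnt == 2 implies it.
Countermodel: at the initial state acc = -3, cnt = 2, g = -20, j = -5, val = -7, the precondition holds but the weakest precondition fails.
Answer: invalid


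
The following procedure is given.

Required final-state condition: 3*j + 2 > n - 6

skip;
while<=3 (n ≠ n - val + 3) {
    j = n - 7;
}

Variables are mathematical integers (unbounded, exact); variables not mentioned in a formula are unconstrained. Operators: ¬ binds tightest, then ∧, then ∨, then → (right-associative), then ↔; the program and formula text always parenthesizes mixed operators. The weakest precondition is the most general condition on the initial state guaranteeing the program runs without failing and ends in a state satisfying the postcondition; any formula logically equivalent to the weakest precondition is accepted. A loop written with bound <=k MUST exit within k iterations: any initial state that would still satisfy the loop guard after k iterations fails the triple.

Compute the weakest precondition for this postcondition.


Working backward. After the program, the postcondition 3*j + 2 > n - 6 must hold; in canonical form it is 3*j > n - 8.
Before the loop (bound <=3), unroll the exhaustion recursion (WP_0 = exit-now case; WP_j = one more guarded iteration, up to j = 3):
  WP_0: (¬(val ≠ 3)) ∧ 3*j > n - 8
  WP_1: (val ≠ 3 → ((¬(val ≠ 3)) ∧ 2*n > 13)) ∧ ((¬(val ≠ 3)) → 3*j > n - 8)
  WP_2: (val ≠ 3 → ((val ≠ 3 → ((¬(val ≠ 3)) ∧ 2*n > 13)) ∧ ((¬(val ≠ 3)) → 2*n > 13))) ∧ ((¬(val ≠ 3)) → 3*j > n - 8)
  WP_3: (val ≠ 3 → ((val ≠ 3 → ((val ≠ 3 → ((¬(val ≠ 3)) ∧ 2*n > 13)) ∧ ((¬(val ≠ 3)) → 2*n > 13))) ∧ ((¬(val ≠ 3)) → 2*n > 13))) ∧ ((¬(val ≠ 3)) → 3*j > n - 8)
So before the loop: (val ≠ 3 → ((val ≠ 3 → ((val ≠ 3 → ((¬(val ≠ 3)) ∧ 2*n > 13)) ∧ ((¬(val ≠ 3)) → 2*n > 13))) ∧ ((¬(val ≠ 3)) → 2*n > 13))) ∧ ((¬(val ≠ 3)) → 3*j > n - 8)
Before skip: (val ≠ 3 → ((val ≠ 3 → ((val ≠ 3 → ((¬(val ≠ 3)) ∧ 2*n > 13)) ∧ ((¬(val ≠ 3)) → 2*n > 13))) ∧ ((¬(val ≠ 3)) → 2*n > 13))) ∧ ((¬(val ≠ 3)) → 3*j > n - 8)
Answer: WP = (val ≠ 3 → ((val ≠ 3 → ((val ≠ 3 → ((¬(val ≠ 3)) ∧ 2*n > 13)) ∧ ((¬(val ≠ 3)) → 2*n > 13))) ∧ ((¬(val ≠ 3)) → 2*n > 13))) ∧ ((¬(val ≠ 3)) → 3*j > n - 8)


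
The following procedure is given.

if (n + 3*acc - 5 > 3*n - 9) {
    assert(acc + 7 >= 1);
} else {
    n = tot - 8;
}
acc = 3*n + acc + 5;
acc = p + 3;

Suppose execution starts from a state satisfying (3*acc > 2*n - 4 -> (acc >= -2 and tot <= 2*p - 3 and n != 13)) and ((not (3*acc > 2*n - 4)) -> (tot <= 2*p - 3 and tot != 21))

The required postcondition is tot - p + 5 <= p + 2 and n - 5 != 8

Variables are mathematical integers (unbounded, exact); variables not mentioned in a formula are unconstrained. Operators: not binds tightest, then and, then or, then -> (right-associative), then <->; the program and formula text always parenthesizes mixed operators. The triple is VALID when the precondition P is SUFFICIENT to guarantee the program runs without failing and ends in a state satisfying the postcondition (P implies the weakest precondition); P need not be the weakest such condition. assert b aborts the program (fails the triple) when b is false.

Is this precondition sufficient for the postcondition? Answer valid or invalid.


Working backward. After the program, the postcondition tot - p + 5 <= p + 2 and n - 5 != 8 must hold; in canonical form it is tot <= 2*p - 3 and n != 13.
Before acc := p + 3: tot <= 2*p - 3 and n != 13
Before acc := 3*n + acc + 5: tot <= 2*p - 3 and n != 13
Then branch requires acc >= -6 and tot <= 2*p - 3 and n != 13; else branch requires tot <= 2*p - 3 and tot != 21.
Before the if: (3*acc > 2*n - 4 -> (acc >= -6 and tot <= 2*p - 3 and n != 13)) and ((not (3*acc > 2*n - 4)) -> (tot <= 2*p - 3 and tot != 21))
The weakest precondition is (3*acc > 2*n - 4 -> (acc >= -6 and tot <= 2*p - 3 and n != 13)) and ((not (3*acc > 2*n - 4)) -> (tot <= 2*p - 3 and tot != 21)).
Check whether (3*acc > 2*n - 4 -> (acc >= -2 and tot <= 2*p - 3 and n != 13)) and ((not (3*acc > 2*n - 4)) -> (tot <= 2*p - 3 and tot != 21)) implies it.
Every state satisfying the precondition satisfies the weakest precondition: the implication holds.
Answer: valid


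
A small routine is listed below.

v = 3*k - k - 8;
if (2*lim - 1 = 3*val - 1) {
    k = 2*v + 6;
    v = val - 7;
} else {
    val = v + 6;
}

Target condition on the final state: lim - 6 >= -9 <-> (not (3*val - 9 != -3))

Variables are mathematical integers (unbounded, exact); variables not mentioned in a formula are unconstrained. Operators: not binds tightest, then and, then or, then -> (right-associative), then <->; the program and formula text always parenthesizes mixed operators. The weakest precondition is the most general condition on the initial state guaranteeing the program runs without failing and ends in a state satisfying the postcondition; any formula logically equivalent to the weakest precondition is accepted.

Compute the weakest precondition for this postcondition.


Working backward. After the program, the postcondition lim - 6 >= -9 <-> (not (3*val - 9 != -3)) must hold; in canonical form it is lim >= -3 <-> (not (3*val != 6)).
Then branch requires lim >= -3 <-> (not (3*val != 6)); else branch requires lim >= -3 <-> (not (3*v != -12)).
Before the if: (2*lim = 3*val -> (lim >= -3 <-> (not (3*val != 6)))) and ((not (2*lim = 3*val)) -> (lim >= -3 <-> (not (3*v != -12))))
Before v := 3*k - k - 8: (2*lim = 3*val -> (lim >= -3 <-> (not (3*val != 6)))) and ((not (2*lim = 3*val)) -> (lim >= -3 <-> (not (6*k != 12))))
Answer: WP = (2*lim = 3*val -> (lim >= -3 <-> (not (3*val != 6)))) and ((not (2*lim = 3*val)) -> (lim >= -3 <-> (not (6*k != 12))))


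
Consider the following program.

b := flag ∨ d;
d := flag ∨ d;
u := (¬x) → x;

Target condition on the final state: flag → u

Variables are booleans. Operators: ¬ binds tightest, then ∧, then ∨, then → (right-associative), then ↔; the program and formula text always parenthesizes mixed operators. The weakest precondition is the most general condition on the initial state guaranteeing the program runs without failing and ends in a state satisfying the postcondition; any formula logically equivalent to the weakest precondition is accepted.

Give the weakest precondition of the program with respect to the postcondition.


Working backward. After the program, flag → u must hold.
Before u := (¬x) → x: flag → ((¬x) → x)
Before d := flag ∨ d: flag → ((¬x) → x)
Before b := flag ∨ d: flag → ((¬x) → x)
Answer: WP = flag → ((¬x) → x)


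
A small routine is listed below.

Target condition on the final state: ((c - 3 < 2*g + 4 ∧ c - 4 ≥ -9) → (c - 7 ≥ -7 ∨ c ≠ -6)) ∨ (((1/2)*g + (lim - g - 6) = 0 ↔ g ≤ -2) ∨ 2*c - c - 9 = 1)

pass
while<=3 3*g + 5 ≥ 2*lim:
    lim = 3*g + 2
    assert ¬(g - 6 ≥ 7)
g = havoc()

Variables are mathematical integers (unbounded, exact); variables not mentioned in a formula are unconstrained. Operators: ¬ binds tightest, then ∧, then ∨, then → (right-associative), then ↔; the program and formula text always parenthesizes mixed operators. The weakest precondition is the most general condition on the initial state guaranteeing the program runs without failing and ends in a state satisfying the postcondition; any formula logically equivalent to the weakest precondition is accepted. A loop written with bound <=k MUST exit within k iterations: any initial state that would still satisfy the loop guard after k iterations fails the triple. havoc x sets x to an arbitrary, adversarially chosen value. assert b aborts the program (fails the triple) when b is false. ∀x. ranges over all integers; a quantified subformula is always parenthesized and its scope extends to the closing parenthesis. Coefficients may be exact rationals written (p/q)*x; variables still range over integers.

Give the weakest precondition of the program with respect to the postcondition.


Working backward. After the program, the postcondition ((c - 3 < 2*g + 4 ∧ c - 4 ≥ -9) → (c - 7 ≥ -7 ∨ c ≠ -6)) ∨ (((1/2)*g + (lim - g - 6) = 0 ↔ g ≤ -2) ∨ 2*c - c - 9 = 1) must hold; in canonical form it is ((c < 2*g + 7 ∧ c ≥ -5) → (c ≥ 0 ∨ c ≠ -6)) ∨ (lim = (1/2)*g + 6 ↔ g ≤ -2) ∨ c = 10.
Before havoc g: ∀g_1. (((c < 2*g_1 + 7 ∧ c ≥ -5) → (c ≥ 0 ∨ c ≠ -6)) ∨ (lim = (1/2)*g_1 + 6 ↔ g_1 ≤ -2) ∨ c = 10)
Before the loop (bound <=3), unroll the exhaustion recursion (WP_0 = exit-now case; WP_j = one more guarded iteration, up to j = 3):
  WP_0: (¬(3*g ≥ 2*lim - 5)) ∧ (∀g_1. (((c < 2*g_1 + 7 ∧ c ≥ -5) → (c ≥ 0 ∨ c ≠ -6)) ∨ (lim = (1/2)*g_1 + 6 ↔ g_1 ≤ -2) ∨ c = 10))
  WP_1: (3*g ≥ 2*lim - 5 → ((¬(g ≥ 13)) ∧ (¬(3*g ≤ 1)) ∧ (∀g_1. (((c < 2*g_1 + 7 ∧ c ≥ -5) → (c ≥ 0 ∨ c ≠ -6)) ∨ (3*g = (1/2)*g_1 + 4 ↔ g_1 ≤ -2) ∨ c = 10)))) ∧ ((¬(3*g ≥ 2*lim - 5)) → (∀g_1. (((c < 2*g_1 + 7 ∧ c ≥ -5) → (c ≥ 0 ∨ c ≠ -6)) ∨ (lim = (1/2)*g_1 + 6 ↔ g_1 ≤ -2) ∨ c = 10)))
  WP_2: (3*g ≥ 2*lim - 5 → ((¬(g ≥ 13)) ∧ (3*g ≤ 1 → ((¬(g ≥ 13)) ∧ (¬(3*g ≤ 1)) ∧ (∀g_1. (((c < 2*g_1 + 7 ∧ c ≥ -5) → (c ≥ 0 ∨ c ≠ -6)) ∨ (3*g = (1/2)*g_1 + 4 ↔ g_1 ≤ -2) ∨ c = 10)))) ∧ ((¬(3*g ≤ 1)) → (∀g_1. (((c < 2*g_1 + 7 ∧ c ≥ -5) → (c ≥ 0 ∨ c ≠ -6)) ∨ (3*g = (1/2)*g_1 + 4 ↔ g_1 ≤ -2) ∨ c = 10))))) ∧ ((¬(3*g ≥ 2*lim - 5)) → (∀g_1. (((c < 2*g_1 + 7 ∧ c ≥ -5) → (c ≥ 0 ∨ c ≠ -6)) ∨ (lim = (1/2)*g_1 + 6 ↔ g_1 ≤ -2) ∨ c = 10)))
  WP_3: (3*g ≥ 2*lim - 5 → ((¬(g ≥ 13)) ∧ (3*g ≤ 1 → ((¬(g ≥ 13)) ∧ (3*g ≤ 1 → ((¬(g ≥ 13)) ∧ (¬(3*g ≤ 1)) ∧ (∀g_1. (((c < 2*g_1 + 7 ∧ c ≥ -5) → (c ≥ 0 ∨ c ≠ -6)) ∨ (3*g = (1/2)*g_1 + 4 ↔ g_1 ≤ -2) ∨ c = 10)))) ∧ ((¬(3*g ≤ 1)) → (∀g_1. (((c < 2*g_1 + 7 ∧ c ≥ -5) → (c ≥ 0 ∨ c ≠ -6)) ∨ (3*g = (1/2)*g_1 + 4 ↔ g_1 ≤ -2) ∨ c = 10))))) ∧ ((¬(3*g ≤ 1)) → (∀g_1. (((c < 2*g_1 + 7 ∧ c ≥ -5) → (c ≥ 0 ∨ c ≠ -6)) ∨ (3*g = (1/2)*g_1 + 4 ↔ g_1 ≤ -2) ∨ c = 10))))) ∧ ((¬(3*g ≥ 2*lim - 5)) → (∀g_1. (((c < 2*g_1 + 7 ∧ c ≥ -5) → (c ≥ 0 ∨ c ≠ -6)) ∨ (lim = (1/2)*g_1 + 6 ↔ g_1 ≤ -2) ∨ c = 10)))
So before the loop: (3*g ≥ 2*lim - 5 → ((¬(g ≥ 13)) ∧ (3*g ≤ 1 → ((¬(g ≥ 13)) ∧ (3*g ≤ 1 → ((¬(g ≥ 13)) ∧ (¬(3*g ≤ 1)) ∧ (∀g_1. (((c < 2*g_1 + 7 ∧ c ≥ -5) → (c ≥ 0 ∨ c ≠ -6)) ∨ (3*g = (1/2)*g_1 + 4 ↔ g_1 ≤ -2) ∨ c = 10)))) ∧ ((¬(3*g ≤ 1)) → (∀g_1. (((c < 2*g_1 + 7 ∧ c ≥ -5) → (c ≥ 0 ∨ c ≠ -6)) ∨ (3*g = (1/2)*g_1 + 4 ↔ g_1 ≤ -2) ∨ c = 10))))) ∧ ((¬(3*g ≤ 1)) → (∀g_1. (((c < 2*g_1 + 7 ∧ c ≥ -5) → (c ≥ 0 ∨ c ≠ -6)) ∨ (3*g = (1/2)*g_1 + 4 ↔ g_1 ≤ -2) ∨ c = 10))))) ∧ ((¬(3*g ≥ 2*lim - 5)) → (∀g_1. (((c < 2*g_1 + 7 ∧ c ≥ -5) → (c ≥ 0 ∨ c ≠ -6)) ∨ (lim = (1/2)*g_1 + 6 ↔ g_1 ≤ -2) ∨ c = 10)))
Before skip: (3*g ≥ 2*lim - 5 → ((¬(g ≥ 13)) ∧ (3*g ≤ 1 → ((¬(g ≥ 13)) ∧ (3*g ≤ 1 → ((¬(g ≥ 13)) ∧ (¬(3*g ≤ 1)) ∧ (∀g_1. (((c < 2*g_1 + 7 ∧ c ≥ -5) → (c ≥ 0 ∨ c ≠ -6)) ∨ (3*g = (1/2)*g_1 + 4 ↔ g_1 ≤ -2) ∨ c = 10)))) ∧ ((¬(3*g ≤ 1)) → (∀g_1. (((c < 2*g_1 + 7 ∧ c ≥ -5) → (c ≥ 0 ∨ c ≠ -6)) ∨ (3*g = (1/2)*g_1 + 4 ↔ g_1 ≤ -2) ∨ c = 10))))) ∧ ((¬(3*g ≤ 1)) → (∀g_1. (((c < 2*g_1 + 7 ∧ c ≥ -5) → (c ≥ 0 ∨ c ≠ -6)) ∨ (3*g = (1/2)*g_1 + 4 ↔ g_1 ≤ -2) ∨ c = 10))))) ∧ ((¬(3*g ≥ 2*lim - 5)) → (∀g_1. (((c < 2*g_1 + 7 ∧ c ≥ -5) → (c ≥ 0 ∨ c ≠ -6)) ∨ (lim = (1/2)*g_1 + 6 ↔ g_1 ≤ -2) ∨ c = 10)))
Answer: WP = (3*g ≥ 2*lim - 5 → ((¬(g ≥ 13)) ∧ (3*g ≤ 1 → ((¬(g ≥ 13)) ∧ (3*g ≤ 1 → ((¬(g ≥ 13)) ∧ (¬(3*g ≤ 1)) ∧ (∀g_1. (((c < 2*g_1 + 7 ∧ c ≥ -5) → (c ≥ 0 ∨ c ≠ -6)) ∨ (3*g = (1/2)*g_1 + 4 ↔ g_1 ≤ -2) ∨ c = 10)))) ∧ ((¬(3*g ≤ 1)) → (∀g_1. (((c < 2*g_1 + 7 ∧ c ≥ -5) → (c ≥ 0 ∨ c ≠ -6)) ∨ (3*g = (1/2)*g_1 + 4 ↔ g_1 ≤ -2) ∨ c = 10))))) ∧ ((¬(3*g ≤ 1)) → (∀g_1. (((c < 2*g_1 + 7 ∧ c ≥ -5) → (c ≥ 0 ∨ c ≠ -6)) ∨ (3*g = (1/2)*g_1 + 4 ↔ g_1 ≤ -2) ∨ c = 10))))) ∧ ((¬(3*g ≥ 2*lim - 5)) → (∀g_1. (((c < 2*g_1 + 7 ∧ c ≥ -5) → (c ≥ 0 ∨ c ≠ -6)) ∨ (lim = (1/2)*g_1 + 6 ↔ g_1 ≤ -2) ∨ c = 10)))


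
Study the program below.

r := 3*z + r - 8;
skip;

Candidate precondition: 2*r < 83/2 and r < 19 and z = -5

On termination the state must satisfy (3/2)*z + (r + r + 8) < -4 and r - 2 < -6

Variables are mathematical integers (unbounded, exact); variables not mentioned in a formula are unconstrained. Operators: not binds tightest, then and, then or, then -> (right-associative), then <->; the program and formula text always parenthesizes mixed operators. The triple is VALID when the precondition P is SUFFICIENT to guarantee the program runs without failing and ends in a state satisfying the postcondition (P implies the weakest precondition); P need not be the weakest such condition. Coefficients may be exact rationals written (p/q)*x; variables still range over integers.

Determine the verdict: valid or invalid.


Working backward. After the program, the postcondition (3/2)*z + (r + r + 8) < -4 and r - 2 < -6 must hold; in canonical form it is 2*r + (3/2)*z < -12 and r < -4.
Before skip: 2*r + (3/2)*z < -12 and r < -4
Before r := 3*z + r - 8: 2*r + (15/2)*z < 4 and r + 3*z < 4
The weakest precondition is 2*r + (15/2)*z < 4 and r + 3*z < 4.
Check whether 2*r < 83/2 and r < 19 and z = -5 implies it.
Every state satisfying the precondition satisfies the weakest precondition: the implication holds.
Answer: valid


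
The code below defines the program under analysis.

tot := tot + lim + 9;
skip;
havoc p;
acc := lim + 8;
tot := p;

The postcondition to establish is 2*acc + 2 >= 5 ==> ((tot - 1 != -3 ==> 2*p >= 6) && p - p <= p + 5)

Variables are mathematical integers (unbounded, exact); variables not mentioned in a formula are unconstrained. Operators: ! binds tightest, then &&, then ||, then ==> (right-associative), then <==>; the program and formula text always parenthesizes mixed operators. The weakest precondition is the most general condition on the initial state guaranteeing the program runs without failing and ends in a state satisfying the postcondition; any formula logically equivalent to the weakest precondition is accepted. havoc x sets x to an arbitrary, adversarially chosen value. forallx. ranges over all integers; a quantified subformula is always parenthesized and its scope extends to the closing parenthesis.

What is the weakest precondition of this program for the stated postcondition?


Working backward. After the program, the postcondition 2*acc + 2 >= 5 ==> ((tot - 1 != -3 ==> 2*p >= 6) && p - p <= p + 5) must hold; in canonical form it is 2*acc >= 3 ==> ((tot != -2 ==> 2*p >= 6) && p >= -5).
Before tot := p: 2*acc >= 3 ==> ((p != -2 ==> 2*p >= 6) && p >= -5)
Before acc := lim + 8: 2*lim >= -13 ==> ((p != -2 ==> 2*p >= 6) && p >= -5)
Before havoc p: forall p_1. (2*lim >= -13 ==> ((p_1 != -2 ==> 2*p_1 >= 6) && p_1 >= -5))
Before skip: forall p_1. (2*lim >= -13 ==> ((p_1 != -2 ==> 2*p_1 >= 6) && p_1 >= -5))
Before tot := tot + lim + 9: forall p_1. (2*lim >= -13 ==> ((p_1 != -2 ==> 2*p_1 >= 6) && p_1 >= -5))
Answer: WP = forall p_1. (2*lim >= -13 ==> ((p_1 != -2 ==> 2*p_1 >= 6) && p_1 >= -5))


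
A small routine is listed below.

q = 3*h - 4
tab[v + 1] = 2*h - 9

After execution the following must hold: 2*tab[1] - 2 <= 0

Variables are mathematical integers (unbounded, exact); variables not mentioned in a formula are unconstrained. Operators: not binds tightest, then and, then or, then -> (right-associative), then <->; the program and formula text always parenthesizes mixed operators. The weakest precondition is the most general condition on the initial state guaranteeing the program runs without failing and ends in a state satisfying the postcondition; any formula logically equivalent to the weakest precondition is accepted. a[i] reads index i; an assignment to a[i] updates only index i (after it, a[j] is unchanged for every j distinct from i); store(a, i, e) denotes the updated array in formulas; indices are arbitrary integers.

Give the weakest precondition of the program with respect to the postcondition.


Working backward. After the program, the postcondition 2*tab[1] - 2 <= 0 must hold; in canonical form it is 2*tab[1] <= 2.
Before tab[v + 1] := 2*h - 9: 2*store(tab, v + 1, 2*h - 9)[1] <= 2
Before q := 3*h - 4: 2*store(tab, v + 1, 2*h - 9)[1] <= 2
Answer: WP = 2*store(tab, v + 1, 2*h - 9)[1] <= 2


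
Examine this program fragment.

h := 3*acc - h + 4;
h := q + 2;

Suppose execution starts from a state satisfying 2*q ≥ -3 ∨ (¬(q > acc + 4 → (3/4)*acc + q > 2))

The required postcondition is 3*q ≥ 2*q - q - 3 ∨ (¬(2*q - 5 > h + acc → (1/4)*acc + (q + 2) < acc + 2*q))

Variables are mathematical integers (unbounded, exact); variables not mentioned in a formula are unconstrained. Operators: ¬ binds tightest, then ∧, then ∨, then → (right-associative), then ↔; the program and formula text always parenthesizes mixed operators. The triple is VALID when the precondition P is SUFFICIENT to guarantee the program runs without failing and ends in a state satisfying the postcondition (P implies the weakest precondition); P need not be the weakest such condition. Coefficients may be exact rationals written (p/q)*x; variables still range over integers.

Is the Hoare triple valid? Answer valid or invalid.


Working backward. After the program, the postcondition 3*q ≥ 2*q - q - 3 ∨ (¬(2*q - 5 > h + acc → (1/4)*acc + (q + 2) < acc + 2*q)) must hold; in canonical form it is 2*q ≥ -3 ∨ (¬(2*q > acc + h + 5 → (3/4)*acc + q > 2)).
Before h := q + 2: 2*q ≥ -3 ∨ (¬(q > acc + 7 → (3/4)*acc + q > 2))
Before h := 3*acc - h + 4: 2*q ≥ -3 ∨ (¬(q > acc + 7 → (3/4)*acc + q > 2))
The weakest precondition is 2*q ≥ -3 ∨ (¬(q > acc + 7 → (3/4)*acc + q > 2)).
Check whether 2*q ≥ -3 ∨ (¬(q > acc + 4 → (3/4)*acc + q > 2)) implies it.
Countermodel: at the initial state acc = -7, q = -2, the precondition holds but the weakest precondition fails.
Answer: invalid


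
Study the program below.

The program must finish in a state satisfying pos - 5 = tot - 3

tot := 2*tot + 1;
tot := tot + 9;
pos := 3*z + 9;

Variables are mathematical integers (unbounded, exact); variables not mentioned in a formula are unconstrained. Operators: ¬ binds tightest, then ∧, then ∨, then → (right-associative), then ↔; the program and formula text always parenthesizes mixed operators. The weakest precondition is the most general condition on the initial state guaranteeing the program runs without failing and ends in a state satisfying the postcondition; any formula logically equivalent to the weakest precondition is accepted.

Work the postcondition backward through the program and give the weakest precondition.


Working backward. After the program, the postcondition pos - 5 = tot - 3 must hold; in canonical form it is pos = tot + 2.
Before pos := 3*z + 9: 3*z = tot - 7
Before tot := tot + 9: 3*z = tot + 2
Before tot := 2*tot + 1: 3*z = 2*tot + 3
Answer: WP = 3*z = 2*tot + 3


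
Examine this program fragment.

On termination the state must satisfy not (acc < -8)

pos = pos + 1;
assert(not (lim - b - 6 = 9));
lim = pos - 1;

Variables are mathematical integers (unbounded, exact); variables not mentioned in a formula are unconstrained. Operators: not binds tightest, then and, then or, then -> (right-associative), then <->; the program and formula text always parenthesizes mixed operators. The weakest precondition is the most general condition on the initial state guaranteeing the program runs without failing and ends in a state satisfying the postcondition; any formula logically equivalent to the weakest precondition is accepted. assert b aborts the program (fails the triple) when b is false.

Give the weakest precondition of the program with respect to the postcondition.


Working backward. After the program, not (acc < -8) must hold.
Before lim := pos - 1: not (acc < -8)
Before assert not (lim - b - 6 = 9): (not (lim = b + 15)) and (not (acc < -8))
Before pos := pos + 1: (not (lim = b + 15)) and (not (acc < -8))
Answer: WP = (not (lim = b + 15)) and (not (acc < -8))


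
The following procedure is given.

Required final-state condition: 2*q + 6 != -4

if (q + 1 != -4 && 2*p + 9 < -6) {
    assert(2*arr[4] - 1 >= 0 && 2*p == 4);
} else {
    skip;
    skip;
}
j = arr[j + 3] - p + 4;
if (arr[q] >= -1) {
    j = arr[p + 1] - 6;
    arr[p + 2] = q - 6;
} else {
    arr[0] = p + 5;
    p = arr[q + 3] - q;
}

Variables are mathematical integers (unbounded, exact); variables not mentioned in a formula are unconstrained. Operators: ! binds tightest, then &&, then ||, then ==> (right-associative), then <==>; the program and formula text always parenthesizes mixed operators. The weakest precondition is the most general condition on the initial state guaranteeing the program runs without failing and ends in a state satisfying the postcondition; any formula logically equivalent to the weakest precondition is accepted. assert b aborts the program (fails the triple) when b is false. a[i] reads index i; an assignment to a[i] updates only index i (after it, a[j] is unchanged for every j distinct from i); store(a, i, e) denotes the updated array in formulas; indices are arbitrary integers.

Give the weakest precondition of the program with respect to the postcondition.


Working backward. After the program, the postcondition 2*q + 6 != -4 must hold; in canonical form it is 2*q != -10.
Then branch requires 2*q != -10; else branch requires 2*q != -10.
Before the if: (arr[q] >= -1 ==> 2*q != -10) && ((!(arr[q] >= -1)) ==> 2*q != -10)
Before j := arr[j + 3] - p + 4: (arr[q] >= -1 ==> 2*q != -10) && ((!(arr[q] >= -1)) ==> 2*q != -10)
Then branch requires 2*arr[4] >= 1 && 2*p == 4 && (arr[q] >= -1 ==> 2*q != -10) && ((!(arr[q] >= -1)) ==> 2*q != -10); else branch requires (arr[q] >= -1 ==> 2*q != -10) && ((!(arr[q] >= -1)) ==> 2*q != -10).
Before the if: ((q != -5 && 2*p < -15) ==> (2*arr[4] >= 1 && 2*p == 4 && (arr[q] >= -1 ==> 2*q != -10) && ((!(arr[q] >= -1)) ==> 2*q != -10))) && ((!(q != -5 && 2*p < -15)) ==> ((arr[q] >= -1 ==> 2*q != -10) && ((!(arr[q] >= -1)) ==> 2*q != -10)))
Answer: WP = ((q != -5 && 2*p < -15) ==> (2*arr[4] >= 1 && 2*p == 4 && (arr[q] >= -1 ==> 2*q != -10) && ((!(arr[q] >= -1)) ==> 2*q != -10))) && ((!(q != -5 && 2*p < -15)) ==> ((arr[q] >= -1 ==> 2*q != -10) && ((!(arr[q] >= -1)) ==> 2*q != -10)))


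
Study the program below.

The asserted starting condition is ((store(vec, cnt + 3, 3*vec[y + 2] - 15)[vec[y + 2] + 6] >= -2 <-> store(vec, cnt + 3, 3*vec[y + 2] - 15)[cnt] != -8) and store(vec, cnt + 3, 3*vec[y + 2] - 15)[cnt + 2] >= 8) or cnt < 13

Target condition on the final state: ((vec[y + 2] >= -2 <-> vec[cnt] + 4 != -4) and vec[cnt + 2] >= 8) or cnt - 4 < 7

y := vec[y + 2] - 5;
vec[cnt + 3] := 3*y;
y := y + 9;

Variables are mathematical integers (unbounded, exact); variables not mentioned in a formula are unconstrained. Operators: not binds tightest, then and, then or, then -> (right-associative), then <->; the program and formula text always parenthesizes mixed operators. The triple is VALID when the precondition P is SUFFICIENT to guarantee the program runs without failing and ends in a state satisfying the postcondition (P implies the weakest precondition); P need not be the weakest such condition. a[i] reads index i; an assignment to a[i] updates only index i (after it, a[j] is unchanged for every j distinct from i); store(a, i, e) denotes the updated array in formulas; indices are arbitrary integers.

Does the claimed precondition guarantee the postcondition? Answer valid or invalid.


Working backward. After the program, the postcondition ((vec[y + 2] >= -2 <-> vec[cnt] + 4 != -4) and vec[cnt + 2] >= 8) or cnt - 4 < 7 must hold; in canonical form it is ((vec[y + 2] >= -2 <-> vec[cnt] != -8) and vec[cnt + 2] >= 8) or cnt < 11.
Before y := y + 9: ((vec[y + 11] >= -2 <-> vec[cnt] != -8) and vec[cnt + 2] >= 8) or cnt < 11
Before vec[cnt + 3] := 3*y: ((store(vec, cnt + 3, 3*y)[y + 11] >= -2 <-> store(vec, cnt + 3, 3*y)[cnt] != -8) and store(vec, cnt + 3, 3*y)[cnt + 2] >= 8) or cnt < 11
Before y := vec[y + 2] - 5: ((store(vec, cnt + 3, 3*vec[y + 2] - 15)[vec[y + 2] + 6] >= -2 <-> store(vec, cnt + 3, 3*vec[y + 2] - 15)[cnt] != -8) and store(vec, cnt + 3, 3*vec[y + 2] - 15)[cnt + 2] >= 8) or cnt < 11
The weakest precondition is ((store(vec, cnt + 3, 3*vec[y + 2] - 15)[vec[y + 2] + 6] >= -2 <-> store(vec, cnt + 3, 3*vec[y + 2] - 15)[cnt] != -8) and store(vec, cnt + 3, 3*vec[y + 2] - 15)[cnt + 2] >= 8) or cnt < 11.
Check whether ((store(vec, cnt + 3, 3*vec[y + 2] - 15)[vec[y + 2] + 6] >= -2 <-> store(vec, cnt + 3, 3*vec[y + 2] - 15)[cnt] != -8) and store(vec, cnt + 3, 3*vec[y + 2] - 15)[cnt + 2] >= 8) or cnt < 13 implies it.
Countermodel: at the initial state cnt = 12, vec = {[3] = 0, [6] = 2, [12] = 2, [14] = -15521, [15] = 2, elsewhere 2}, y = 1, the precondition holds but the weakest precondition fails.
Answer: invalid
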